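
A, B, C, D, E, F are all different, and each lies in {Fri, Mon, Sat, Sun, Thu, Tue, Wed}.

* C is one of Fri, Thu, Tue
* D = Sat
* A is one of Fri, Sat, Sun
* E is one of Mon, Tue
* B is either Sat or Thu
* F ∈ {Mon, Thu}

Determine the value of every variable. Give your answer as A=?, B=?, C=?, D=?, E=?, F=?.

D's domain is down to {Sat}, so D = Sat. So A, B can't be Sat.
That leaves B = Thu. Eliminate Thu elsewhere: C, F.
F's domain is down to {Mon}, so F = Mon. Eliminate Mon elsewhere: E.
That leaves E = Tue. Strike Tue from C.
That leaves C = Fri. Eliminate Fri elsewhere: A.
A must be Sun (only option left).

A=Sun, B=Thu, C=Fri, D=Sat, E=Tue, F=Mon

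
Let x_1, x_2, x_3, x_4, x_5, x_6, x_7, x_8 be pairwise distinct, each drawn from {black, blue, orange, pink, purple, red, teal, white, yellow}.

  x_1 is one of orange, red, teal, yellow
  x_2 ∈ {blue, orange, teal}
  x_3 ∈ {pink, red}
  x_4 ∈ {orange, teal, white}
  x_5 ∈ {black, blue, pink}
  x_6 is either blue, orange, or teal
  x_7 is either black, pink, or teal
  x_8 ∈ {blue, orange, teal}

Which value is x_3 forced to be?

The 8 variables draw from only 8 values {black, blue, orange, pink, red, teal, white, yellow}, so each is used; only x_4 can be white, hence x_4 = white.
The 7 still-open variables together cover exactly {black, blue, orange, pink, red, teal, yellow} — 7 values for 7 variables — and yellow appears only in x_1's list, so x_1 = yellow.
The 6 still-open variables together cover exactly {black, blue, orange, pink, red, teal} — 6 values for 6 variables — and red appears only in x_3's list, so x_3 = red.

red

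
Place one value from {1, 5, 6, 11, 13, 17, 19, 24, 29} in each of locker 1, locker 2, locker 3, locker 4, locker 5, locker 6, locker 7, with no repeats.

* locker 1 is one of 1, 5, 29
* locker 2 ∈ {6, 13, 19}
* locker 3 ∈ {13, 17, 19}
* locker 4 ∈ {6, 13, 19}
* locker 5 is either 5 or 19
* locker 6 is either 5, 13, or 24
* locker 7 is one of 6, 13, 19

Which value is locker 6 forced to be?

locker 2, locker 4, locker 7 share exactly the 3 values {6, 13, 19}; by pigeonhole those values go to them, so strike 6, 13, 19 from locker 3, locker 5, locker 6.
locker 3 must be 17 (only option left).
locker 5 must be 5 (only option left). Strike 5 from locker 1, locker 6.
So locker 6 = 24.

24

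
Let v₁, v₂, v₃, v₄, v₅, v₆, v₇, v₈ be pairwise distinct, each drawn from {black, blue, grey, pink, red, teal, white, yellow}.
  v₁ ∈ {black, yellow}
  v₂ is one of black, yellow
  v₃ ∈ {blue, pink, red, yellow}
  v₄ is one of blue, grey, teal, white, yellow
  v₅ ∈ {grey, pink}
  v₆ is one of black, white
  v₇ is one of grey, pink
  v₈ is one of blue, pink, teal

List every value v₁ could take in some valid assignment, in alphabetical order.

black, yellow

Among the 8 variables, red fits only v₃ (and all 8 values in {black, blue, grey, pink, red, teal, white, yellow} must be used), so v₃ = red.
v₁ and v₂ share exactly the 2 values {black, yellow}; by pigeonhole those values go to them, so strike black, yellow from v₄, v₆.
v₆ has just one choice, so v₆ = white. Strike white from v₄.
v₅ and v₇ between them cover only {grey, pink} — a naked pair. Remove those values from v₄, v₈.
No further eliminations apply; v₁ can still be any of black, yellow.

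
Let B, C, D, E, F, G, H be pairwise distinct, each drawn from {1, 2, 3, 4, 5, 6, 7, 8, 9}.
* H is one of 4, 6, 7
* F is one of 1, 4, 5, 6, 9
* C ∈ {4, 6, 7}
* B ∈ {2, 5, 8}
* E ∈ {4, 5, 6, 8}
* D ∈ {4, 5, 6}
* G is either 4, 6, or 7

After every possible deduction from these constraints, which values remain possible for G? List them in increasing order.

4, 6, 7

C, G, H between them cover only {4, 6, 7} — a naked triple. Remove those values from D, E, F.
D has just one choice, so D = 5. Eliminate 5 elsewhere: B, E, F.
That leaves E = 8. Remove 8 from B.
B's domain is down to {2}, so B = 2.
No further eliminations apply; G can still be any of 4, 6, 7.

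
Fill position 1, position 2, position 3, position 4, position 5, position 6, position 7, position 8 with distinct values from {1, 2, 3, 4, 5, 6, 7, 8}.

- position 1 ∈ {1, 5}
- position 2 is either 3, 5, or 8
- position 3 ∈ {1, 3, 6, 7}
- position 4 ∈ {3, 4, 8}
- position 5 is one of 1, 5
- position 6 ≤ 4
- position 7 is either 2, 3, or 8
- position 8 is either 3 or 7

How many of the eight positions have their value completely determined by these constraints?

2

The 8 variables together cover exactly {1, 2, 3, 4, 5, 6, 7, 8} — 8 values for 8 variables — and 6 appears only in position 3's list, so position 3 = 6.
The 7 still-open variables together cover exactly {1, 2, 3, 4, 5, 7, 8} — 7 values for 7 variables — and 7 appears only in position 8's list, so position 8 = 7.
position 1 and position 5 share exactly the 2 values {1, 5}; by pigeonhole those values go to them, so strike 1, 5 from position 2, position 6.
Determined: position 3=6, position 8=7. The other positions each still have more than one consistent value. That makes 2.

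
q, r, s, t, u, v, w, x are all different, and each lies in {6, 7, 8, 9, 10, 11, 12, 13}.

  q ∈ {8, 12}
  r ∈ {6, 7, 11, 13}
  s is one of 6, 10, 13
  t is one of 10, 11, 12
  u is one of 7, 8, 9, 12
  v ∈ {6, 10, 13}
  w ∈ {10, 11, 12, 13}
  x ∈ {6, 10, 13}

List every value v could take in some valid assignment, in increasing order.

The 8 variables together cover exactly {6, 7, 8, 9, 10, 11, 12, 13} — 8 values for 8 variables — and 9 appears only in u's list, so u = 9.
The 7 still-open variables draw from only 7 values {6, 7, 8, 10, 11, 12, 13}, so each is used; only r can be 7, hence r = 7.
The 6 still-open variables draw from only 6 values {6, 8, 10, 11, 12, 13}, so each is used; only q can be 8, hence q = 8.
s, v, x share exactly the 3 values {6, 10, 13}; by pigeonhole those values go to them, so strike 6, 10, 13 from t, w.
No further eliminations apply; v can still be any of 6, 10, 13.

6, 10, 13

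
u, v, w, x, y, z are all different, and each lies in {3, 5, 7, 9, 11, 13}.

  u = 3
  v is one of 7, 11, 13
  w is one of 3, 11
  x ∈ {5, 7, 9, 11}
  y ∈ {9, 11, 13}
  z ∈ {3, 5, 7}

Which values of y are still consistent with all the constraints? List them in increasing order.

9, 13

u's domain is down to {3}, so u = 3. Remove 3 from w, z.
That leaves w = 11. Eliminate 11 elsewhere: v, x, y.
No further eliminations apply; y can still be any of 9, 13.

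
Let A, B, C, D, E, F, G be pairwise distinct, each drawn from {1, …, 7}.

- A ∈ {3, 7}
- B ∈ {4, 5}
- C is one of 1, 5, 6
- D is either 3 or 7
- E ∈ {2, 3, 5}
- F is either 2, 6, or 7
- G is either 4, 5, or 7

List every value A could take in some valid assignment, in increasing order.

The 7 variables draw from only 7 values {1, 2, 3, 4, 5, 6, 7}, so each is used; only C can be 1, hence C = 1.
Among the 6 still-open variables, 6 fits only F (and all 6 values in {2, 3, 4, 5, 6, 7} must be used), so F = 6.
Among the 5 still-open variables, 2 fits only E (and all 5 values in {2, 3, 4, 5, 7} must be used), so E = 2.
A and D between them cover only {3, 7} — a naked pair. Remove those values from G.
No further eliminations apply; A can still be any of 3, 7.

3, 7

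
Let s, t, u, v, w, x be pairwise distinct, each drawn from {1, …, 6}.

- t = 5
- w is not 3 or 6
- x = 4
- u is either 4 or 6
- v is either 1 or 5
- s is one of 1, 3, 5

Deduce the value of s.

t must be 5 (only option left). Remove 5 from s, v, w.
v's domain is down to {1}, so v = 1. Eliminate 1 elsewhere: s, w.
So s = 3.

3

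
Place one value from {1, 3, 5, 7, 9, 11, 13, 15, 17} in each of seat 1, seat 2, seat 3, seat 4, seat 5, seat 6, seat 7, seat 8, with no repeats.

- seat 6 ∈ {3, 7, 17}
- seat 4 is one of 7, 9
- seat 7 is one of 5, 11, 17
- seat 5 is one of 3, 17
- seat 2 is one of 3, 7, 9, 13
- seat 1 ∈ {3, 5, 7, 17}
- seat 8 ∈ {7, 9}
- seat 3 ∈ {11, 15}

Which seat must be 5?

The 8 variables draw from only 8 values {3, 5, 7, 9, 11, 13, 15, 17}, so each is used; only seat 2 can be 13, hence seat 2 = 13.
The 7 still-open variables together cover exactly {3, 5, 7, 9, 11, 15, 17} — 7 values for 7 variables — and 15 appears only in seat 3's list, so seat 3 = 15.
The 6 still-open variables draw from only 6 values {3, 5, 7, 9, 11, 17}, so each is used; only seat 7 can be 11, hence seat 7 = 11.
The 5 still-open variables together cover exactly {3, 5, 7, 9, 17} — 5 values for 5 variables — and 5 appears only in seat 1's list, so seat 1 = 5.

seat 1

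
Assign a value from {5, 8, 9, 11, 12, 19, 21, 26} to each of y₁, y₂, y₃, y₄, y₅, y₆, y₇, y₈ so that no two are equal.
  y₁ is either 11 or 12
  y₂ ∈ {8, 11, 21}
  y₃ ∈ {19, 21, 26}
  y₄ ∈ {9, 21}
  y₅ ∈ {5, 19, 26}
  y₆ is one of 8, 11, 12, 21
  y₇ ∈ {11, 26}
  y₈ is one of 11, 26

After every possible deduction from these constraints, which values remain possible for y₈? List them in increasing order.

The 8 variables draw from only 8 values {5, 8, 9, 11, 12, 19, 21, 26}, so each is used; only y₅ can be 5, hence y₅ = 5.
The 7 still-open variables together cover exactly {8, 9, 11, 12, 19, 21, 26} — 7 values for 7 variables — and 9 appears only in y₄'s list, so y₄ = 9.
The 6 still-open variables together cover exactly {8, 11, 12, 19, 21, 26} — 6 values for 6 variables — and 19 appears only in y₃'s list, so y₃ = 19.
y₇ and y₈ between them cover only {11, 26} — a naked pair. Remove those values from y₁, y₂, y₆.
y₁ must be 12 (only option left). Remove 12 from y₆.
No further eliminations apply; y₈ can still be any of 11, 26.

11, 26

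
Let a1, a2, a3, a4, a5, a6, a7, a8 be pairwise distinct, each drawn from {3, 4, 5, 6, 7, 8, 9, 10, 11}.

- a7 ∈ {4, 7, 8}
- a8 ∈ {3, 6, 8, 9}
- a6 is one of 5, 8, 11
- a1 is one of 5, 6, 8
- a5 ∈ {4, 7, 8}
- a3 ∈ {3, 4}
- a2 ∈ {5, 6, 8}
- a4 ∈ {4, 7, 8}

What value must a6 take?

11

The 8 variables draw from only 8 values {3, 4, 5, 6, 7, 8, 9, 11}, so each is used; only a8 can be 9, hence a8 = 9.
Among the 7 still-open variables, 3 fits only a3 (and all 7 values in {3, 4, 5, 6, 7, 8, 11} must be used), so a3 = 3.
The 6 still-open variables draw from only 6 values {4, 5, 6, 7, 8, 11}, so each is used; only a6 can be 11, hence a6 = 11.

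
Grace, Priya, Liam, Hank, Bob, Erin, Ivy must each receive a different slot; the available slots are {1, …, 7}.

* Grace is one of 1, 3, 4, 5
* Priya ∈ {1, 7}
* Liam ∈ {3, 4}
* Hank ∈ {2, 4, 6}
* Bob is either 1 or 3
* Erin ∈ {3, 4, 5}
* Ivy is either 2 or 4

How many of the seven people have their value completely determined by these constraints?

3

Among the 7 variables, 6 fits only Hank (and all 7 values in {1, 2, 3, 4, 5, 6, 7} must be used), so Hank = 6.
The 6 still-open variables together cover exactly {1, 2, 3, 4, 5, 7} — 6 values for 6 variables — and 2 appears only in Ivy's list, so Ivy = 2.
Among the 5 still-open variables, 7 fits only Priya (and all 5 values in {1, 3, 4, 5, 7} must be used), so Priya = 7.
Determined: Priya=7, Hank=6, Ivy=2. The other people each still have more than one consistent value. That makes 3.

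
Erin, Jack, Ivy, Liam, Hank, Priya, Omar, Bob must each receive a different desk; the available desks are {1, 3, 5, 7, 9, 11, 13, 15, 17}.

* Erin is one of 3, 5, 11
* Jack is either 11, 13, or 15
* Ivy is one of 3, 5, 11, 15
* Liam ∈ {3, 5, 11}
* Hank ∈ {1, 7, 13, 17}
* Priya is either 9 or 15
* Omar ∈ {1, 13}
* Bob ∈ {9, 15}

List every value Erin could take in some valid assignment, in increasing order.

3, 5, 11

Priya and Bob share exactly the 2 values {9, 15}; by pigeonhole those values go to them, so strike 9, 15 from Jack, Ivy.
Erin, Ivy, Liam between them cover only {3, 5, 11} — a naked triple. Remove those values from Jack.
That leaves Jack = 13. Remove 13 from Hank, Omar.
Omar must be 1 (only option left). So Hank can't be 1.
No further eliminations apply; Erin can still be any of 3, 5, 11.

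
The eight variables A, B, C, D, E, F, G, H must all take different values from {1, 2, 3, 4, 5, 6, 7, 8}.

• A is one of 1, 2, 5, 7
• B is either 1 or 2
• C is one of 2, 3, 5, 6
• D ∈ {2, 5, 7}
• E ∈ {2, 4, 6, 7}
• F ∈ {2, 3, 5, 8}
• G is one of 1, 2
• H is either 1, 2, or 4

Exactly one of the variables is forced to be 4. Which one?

Among the 8 variables, 8 fits only F (and all 8 values in {1, 2, 3, 4, 5, 6, 7, 8} must be used), so F = 8.
The 7 still-open variables together cover exactly {1, 2, 3, 4, 5, 6, 7} — 7 values for 7 variables — and 3 appears only in C's list, so C = 3.
The 6 still-open variables draw from only 6 values {1, 2, 4, 5, 6, 7}, so each is used; only E can be 6, hence E = 6.
The 5 still-open variables together cover exactly {1, 2, 4, 5, 7} — 5 values for 5 variables — and 4 appears only in H's list, so H = 4.

H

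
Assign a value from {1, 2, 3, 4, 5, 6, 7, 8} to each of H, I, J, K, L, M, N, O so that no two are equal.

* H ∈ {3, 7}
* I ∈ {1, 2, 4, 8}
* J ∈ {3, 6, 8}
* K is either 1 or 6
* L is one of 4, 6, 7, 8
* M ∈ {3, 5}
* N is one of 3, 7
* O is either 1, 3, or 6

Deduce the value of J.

8

Among the 8 variables, 2 fits only I (and all 8 values in {1, 2, 3, 4, 5, 6, 7, 8} must be used), so I = 2.
The 7 still-open variables draw from only 7 values {1, 3, 4, 5, 6, 7, 8}, so each is used; only L can be 4, hence L = 4.
The 6 still-open variables together cover exactly {1, 3, 5, 6, 7, 8} — 6 values for 6 variables — and 5 appears only in M's list, so M = 5.
Among the 5 still-open variables, 8 fits only J (and all 5 values in {1, 3, 6, 7, 8} must be used), so J = 8.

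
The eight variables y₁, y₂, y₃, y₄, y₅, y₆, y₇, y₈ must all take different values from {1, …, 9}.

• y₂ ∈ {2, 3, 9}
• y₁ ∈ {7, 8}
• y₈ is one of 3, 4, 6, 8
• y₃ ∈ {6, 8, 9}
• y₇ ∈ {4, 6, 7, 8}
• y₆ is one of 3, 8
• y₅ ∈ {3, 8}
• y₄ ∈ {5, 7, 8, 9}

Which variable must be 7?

The 8 variables draw from only 8 values {2, 3, 4, 5, 6, 7, 8, 9}, so each is used; only y₂ can be 2, hence y₂ = 2.
Among the 7 still-open variables, 5 fits only y₄ (and all 7 values in {3, 4, 5, 6, 7, 8, 9} must be used), so y₄ = 5.
The 6 still-open variables together cover exactly {3, 4, 6, 7, 8, 9} — 6 values for 6 variables — and 9 appears only in y₃'s list, so y₃ = 9.
The 2 variables y₅ and y₆ are confined to {3, 8}, which locks those values in; drop them from y₁, y₇, y₈.
So 7 goes to y₁.

y₁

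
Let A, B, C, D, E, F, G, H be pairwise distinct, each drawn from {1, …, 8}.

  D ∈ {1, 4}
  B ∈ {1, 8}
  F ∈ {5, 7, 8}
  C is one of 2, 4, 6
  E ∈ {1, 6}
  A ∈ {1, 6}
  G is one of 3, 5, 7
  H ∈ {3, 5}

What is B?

Among the 8 variables, 2 fits only C (and all 8 values in {1, 2, 3, 4, 5, 6, 7, 8} must be used), so C = 2.
The 7 still-open variables together cover exactly {1, 3, 4, 5, 6, 7, 8} — 7 values for 7 variables — and 4 appears only in D's list, so D = 4.
A and E share exactly the 2 values {1, 6}; by pigeonhole those values go to them, so strike 1, 6 from B.
So B = 8.

8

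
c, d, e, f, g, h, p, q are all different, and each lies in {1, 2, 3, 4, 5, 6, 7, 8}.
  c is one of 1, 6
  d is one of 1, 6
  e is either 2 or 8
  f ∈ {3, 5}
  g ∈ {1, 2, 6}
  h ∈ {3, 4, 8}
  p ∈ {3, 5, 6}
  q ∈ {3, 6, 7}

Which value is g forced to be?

2

Among the 8 variables, 4 fits only h (and all 8 values in {1, 2, 3, 4, 5, 6, 7, 8} must be used), so h = 4.
The 7 still-open variables draw from only 7 values {1, 2, 3, 5, 6, 7, 8}, so each is used; only q can be 7, hence q = 7.
Among the 6 still-open variables, 8 fits only e (and all 6 values in {1, 2, 3, 5, 6, 8} must be used), so e = 8.
The 5 still-open variables draw from only 5 values {1, 2, 3, 5, 6}, so each is used; only g can be 2, hence g = 2.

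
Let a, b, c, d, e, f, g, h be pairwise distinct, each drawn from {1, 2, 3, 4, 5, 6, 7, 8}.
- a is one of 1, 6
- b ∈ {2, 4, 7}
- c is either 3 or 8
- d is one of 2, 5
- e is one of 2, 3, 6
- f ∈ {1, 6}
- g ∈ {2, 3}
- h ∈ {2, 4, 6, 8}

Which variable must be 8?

The 8 variables together cover exactly {1, 2, 3, 4, 5, 6, 7, 8} — 8 values for 8 variables — and 5 appears only in d's list, so d = 5.
The 7 still-open variables together cover exactly {1, 2, 3, 4, 6, 7, 8} — 7 values for 7 variables — and 7 appears only in b's list, so b = 7.
The 6 still-open variables together cover exactly {1, 2, 3, 4, 6, 8} — 6 values for 6 variables — and 4 appears only in h's list, so h = 4.
The 5 still-open variables draw from only 5 values {1, 2, 3, 6, 8}, so each is used; only c can be 8, hence c = 8.

c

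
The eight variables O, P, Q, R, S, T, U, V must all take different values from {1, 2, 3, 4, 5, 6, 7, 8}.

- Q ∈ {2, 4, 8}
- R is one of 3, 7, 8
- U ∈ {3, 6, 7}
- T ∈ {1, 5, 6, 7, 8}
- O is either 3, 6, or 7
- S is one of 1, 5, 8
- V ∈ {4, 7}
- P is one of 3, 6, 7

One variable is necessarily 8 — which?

R

The 8 variables together cover exactly {1, 2, 3, 4, 5, 6, 7, 8} — 8 values for 8 variables — and 2 appears only in Q's list, so Q = 2.
Among the 7 still-open variables, 4 fits only V (and all 7 values in {1, 3, 4, 5, 6, 7, 8} must be used), so V = 4.
O, P, U share exactly the 3 values {3, 6, 7}; by pigeonhole those values go to them, so strike 3, 6, 7 from R, T.
So 8 goes to R.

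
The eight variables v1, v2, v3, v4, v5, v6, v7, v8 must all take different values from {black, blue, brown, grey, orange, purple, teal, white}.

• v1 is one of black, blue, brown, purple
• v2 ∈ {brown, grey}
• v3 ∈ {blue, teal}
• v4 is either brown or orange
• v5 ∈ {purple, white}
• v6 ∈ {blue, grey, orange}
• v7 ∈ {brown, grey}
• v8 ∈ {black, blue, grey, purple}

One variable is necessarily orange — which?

Among the 8 variables, teal fits only v3 (and all 8 values in {black, blue, brown, grey, orange, purple, teal, white} must be used), so v3 = teal.
The 7 still-open variables draw from only 7 values {black, blue, brown, grey, orange, purple, white}, so each is used; only v5 can be white, hence v5 = white.
v2 and v7 between them cover only {brown, grey} — a naked pair. Remove those values from v1, v4, v6, v8.
So orange goes to v4.

v4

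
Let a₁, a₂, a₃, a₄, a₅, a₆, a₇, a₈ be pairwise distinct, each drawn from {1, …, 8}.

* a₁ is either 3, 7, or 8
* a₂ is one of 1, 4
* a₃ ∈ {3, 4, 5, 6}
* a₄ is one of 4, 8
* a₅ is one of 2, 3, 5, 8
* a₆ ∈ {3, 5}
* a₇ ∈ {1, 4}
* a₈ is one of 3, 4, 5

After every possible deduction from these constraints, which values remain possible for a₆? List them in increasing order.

Among the 8 variables, 2 fits only a₅ (and all 8 values in {1, 2, 3, 4, 5, 6, 7, 8} must be used), so a₅ = 2.
The 7 still-open variables draw from only 7 values {1, 3, 4, 5, 6, 7, 8}, so each is used; only a₃ can be 6, hence a₃ = 6.
Among the 6 still-open variables, 7 fits only a₁ (and all 6 values in {1, 3, 4, 5, 7, 8} must be used), so a₁ = 7.
The 5 still-open variables draw from only 5 values {1, 3, 4, 5, 8}, so each is used; only a₄ can be 8, hence a₄ = 8.
The 2 variables a₂ and a₇ are confined to {1, 4}, which locks those values in; drop them from a₈.
No further eliminations apply; a₆ can still be any of 3, 5.

3, 5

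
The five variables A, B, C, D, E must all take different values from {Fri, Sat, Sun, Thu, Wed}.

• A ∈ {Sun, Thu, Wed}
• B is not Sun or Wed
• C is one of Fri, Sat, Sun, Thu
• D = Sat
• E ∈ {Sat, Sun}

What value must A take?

D must be Sat (only option left). Eliminate Sat elsewhere: B, C, E.
E must be Sun (only option left). So A, C can't be Sun.
Among the 3 still-open variables, Wed fits only A (and all 3 values in {Fri, Thu, Wed} must be used), so A = Wed.

Wed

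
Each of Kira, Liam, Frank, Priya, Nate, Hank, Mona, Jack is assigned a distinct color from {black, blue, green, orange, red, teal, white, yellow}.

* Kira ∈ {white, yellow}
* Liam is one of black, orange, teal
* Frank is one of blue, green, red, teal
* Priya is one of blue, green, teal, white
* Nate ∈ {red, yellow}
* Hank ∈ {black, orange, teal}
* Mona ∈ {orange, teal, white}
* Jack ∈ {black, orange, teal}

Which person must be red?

Liam, Hank, Jack between them cover only {black, orange, teal} — a naked triple. Remove those values from Frank, Priya, Mona.
Mona's domain is down to {white}, so Mona = white. Remove white from Kira, Priya.
Kira has just one choice, so Kira = yellow. Eliminate yellow elsewhere: Nate.
So red goes to Nate.

Nate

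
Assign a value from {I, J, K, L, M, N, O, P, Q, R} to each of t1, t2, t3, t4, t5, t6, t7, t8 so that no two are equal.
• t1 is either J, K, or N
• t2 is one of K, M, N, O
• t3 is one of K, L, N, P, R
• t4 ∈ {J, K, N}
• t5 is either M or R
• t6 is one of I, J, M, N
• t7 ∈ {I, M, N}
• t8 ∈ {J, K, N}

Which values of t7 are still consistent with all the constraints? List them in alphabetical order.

I, M

The 3 variables t1, t4, t8 are confined to {J, K, N}, which locks those values in; drop them from t2, t3, t6, t7.
t6 and t7 between them cover only {I, M} — a naked pair. Remove those values from t2, t5.
t2 must be O (only option left).
t5 must be R (only option left). Remove R from t3.
No further eliminations apply; t7 can still be any of I, M.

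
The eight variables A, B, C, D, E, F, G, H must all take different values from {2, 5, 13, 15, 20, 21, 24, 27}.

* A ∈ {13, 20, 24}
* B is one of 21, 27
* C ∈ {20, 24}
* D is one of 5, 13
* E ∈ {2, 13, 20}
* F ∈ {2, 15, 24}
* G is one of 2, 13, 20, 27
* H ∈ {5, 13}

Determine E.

The 8 variables draw from only 8 values {2, 5, 13, 15, 20, 21, 24, 27}, so each is used; only F can be 15, hence F = 15.
The 7 still-open variables draw from only 7 values {2, 5, 13, 20, 21, 24, 27}, so each is used; only B can be 21, hence B = 21.
The 6 still-open variables together cover exactly {2, 5, 13, 20, 24, 27} — 6 values for 6 variables — and 27 appears only in G's list, so G = 27.
The 5 still-open variables draw from only 5 values {2, 5, 13, 20, 24}, so each is used; only E can be 2, hence E = 2.

2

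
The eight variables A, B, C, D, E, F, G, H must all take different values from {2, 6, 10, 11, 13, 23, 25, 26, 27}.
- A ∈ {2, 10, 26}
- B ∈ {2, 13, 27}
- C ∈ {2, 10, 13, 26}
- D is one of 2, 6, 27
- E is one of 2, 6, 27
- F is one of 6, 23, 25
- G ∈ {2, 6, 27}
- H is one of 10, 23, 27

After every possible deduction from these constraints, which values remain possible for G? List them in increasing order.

The 8 variables together cover exactly {2, 6, 10, 13, 23, 25, 26, 27} — 8 values for 8 variables — and 25 appears only in F's list, so F = 25.
Among the 7 still-open variables, 23 fits only H (and all 7 values in {2, 6, 10, 13, 23, 26, 27} must be used), so H = 23.
D, E, G between them cover only {2, 6, 27} — a naked triple. Remove those values from A, B, C.
That leaves B = 13. Strike 13 from C.
No further eliminations apply; G can still be any of 2, 6, 27.

2, 6, 27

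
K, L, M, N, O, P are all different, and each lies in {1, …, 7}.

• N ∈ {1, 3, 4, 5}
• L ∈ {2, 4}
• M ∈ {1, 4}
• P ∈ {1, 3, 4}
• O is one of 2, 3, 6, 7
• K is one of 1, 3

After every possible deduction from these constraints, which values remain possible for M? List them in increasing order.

The 3 variables K, M, P are confined to {1, 3, 4}, which locks those values in; drop them from L, N, O.
That leaves L = 2. Strike 2 from O.
N's domain is down to {5}, so N = 5.
No further eliminations apply; M can still be any of 1, 4.

1, 4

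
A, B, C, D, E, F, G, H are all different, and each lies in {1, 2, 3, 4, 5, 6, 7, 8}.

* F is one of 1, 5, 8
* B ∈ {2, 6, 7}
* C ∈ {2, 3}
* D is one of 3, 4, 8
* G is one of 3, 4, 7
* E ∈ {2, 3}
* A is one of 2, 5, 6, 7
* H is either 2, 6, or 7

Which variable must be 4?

G

The 8 variables draw from only 8 values {1, 2, 3, 4, 5, 6, 7, 8}, so each is used; only F can be 1, hence F = 1.
The 7 still-open variables together cover exactly {2, 3, 4, 5, 6, 7, 8} — 7 values for 7 variables — and 5 appears only in A's list, so A = 5.
The 6 still-open variables draw from only 6 values {2, 3, 4, 6, 7, 8}, so each is used; only D can be 8, hence D = 8.
Among the 5 still-open variables, 4 fits only G (and all 5 values in {2, 3, 4, 6, 7} must be used), so G = 4.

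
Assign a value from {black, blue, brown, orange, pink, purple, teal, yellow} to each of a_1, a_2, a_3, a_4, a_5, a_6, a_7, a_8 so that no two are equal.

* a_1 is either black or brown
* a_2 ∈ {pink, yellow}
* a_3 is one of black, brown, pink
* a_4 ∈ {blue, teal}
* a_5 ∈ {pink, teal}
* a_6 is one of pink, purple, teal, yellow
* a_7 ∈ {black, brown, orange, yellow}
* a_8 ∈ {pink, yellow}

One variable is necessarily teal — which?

The 8 variables together cover exactly {black, blue, brown, orange, pink, purple, teal, yellow} — 8 values for 8 variables — and blue appears only in a_4's list, so a_4 = blue.
The 7 still-open variables draw from only 7 values {black, brown, orange, pink, purple, teal, yellow}, so each is used; only a_7 can be orange, hence a_7 = orange.
The 6 still-open variables draw from only 6 values {black, brown, pink, purple, teal, yellow}, so each is used; only a_6 can be purple, hence a_6 = purple.
Among the 5 still-open variables, teal fits only a_5 (and all 5 values in {black, brown, pink, teal, yellow} must be used), so a_5 = teal.

a_5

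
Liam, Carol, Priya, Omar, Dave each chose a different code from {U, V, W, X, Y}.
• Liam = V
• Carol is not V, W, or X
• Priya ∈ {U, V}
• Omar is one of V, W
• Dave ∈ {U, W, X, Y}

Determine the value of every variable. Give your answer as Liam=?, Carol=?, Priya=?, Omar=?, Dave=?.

Liam must be V (only option left). So Priya, Omar can't be V.
Priya has just one choice, so Priya = U. So Carol, Dave can't be U.
Omar's domain is down to {W}, so Omar = W. So Dave can't be W.
Carol must be Y (only option left). So Dave can't be Y.
Dave must be X (only option left).

Liam=V, Carol=Y, Priya=U, Omar=W, Dave=X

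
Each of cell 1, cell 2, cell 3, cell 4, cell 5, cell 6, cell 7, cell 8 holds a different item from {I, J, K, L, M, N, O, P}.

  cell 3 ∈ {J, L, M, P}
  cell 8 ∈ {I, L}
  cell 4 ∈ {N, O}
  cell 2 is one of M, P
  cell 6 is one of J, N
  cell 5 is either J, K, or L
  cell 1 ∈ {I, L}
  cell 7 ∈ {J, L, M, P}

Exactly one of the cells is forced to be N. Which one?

cell 6

The 8 variables draw from only 8 values {I, J, K, L, M, N, O, P}, so each is used; only cell 5 can be K, hence cell 5 = K.
The 7 still-open variables draw from only 7 values {I, J, L, M, N, O, P}, so each is used; only cell 4 can be O, hence cell 4 = O.
The 6 still-open variables together cover exactly {I, J, L, M, N, P} — 6 values for 6 variables — and N appears only in cell 6's list, so cell 6 = N.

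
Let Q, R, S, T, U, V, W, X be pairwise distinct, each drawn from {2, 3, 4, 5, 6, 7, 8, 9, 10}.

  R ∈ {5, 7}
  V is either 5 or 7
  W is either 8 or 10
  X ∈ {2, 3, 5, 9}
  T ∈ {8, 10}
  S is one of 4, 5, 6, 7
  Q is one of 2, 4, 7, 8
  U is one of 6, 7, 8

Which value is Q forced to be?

R and V between them cover only {5, 7} — a naked pair. Remove those values from Q, S, U, X.
T and W between them cover only {8, 10} — a naked pair. Remove those values from Q, U.
That leaves U = 6. So S can't be 6.
S has just one choice, so S = 4. Remove 4 from Q.
So Q = 2.

2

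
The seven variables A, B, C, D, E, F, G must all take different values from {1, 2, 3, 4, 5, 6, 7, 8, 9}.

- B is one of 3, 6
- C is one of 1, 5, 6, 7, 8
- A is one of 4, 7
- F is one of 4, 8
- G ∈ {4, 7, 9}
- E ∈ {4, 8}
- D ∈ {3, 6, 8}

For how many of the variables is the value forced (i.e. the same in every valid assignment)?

2

E and F share exactly the 2 values {4, 8}; by pigeonhole those values go to them, so strike 4, 8 from A, C, D, G.
A must be 7 (only option left). So C, G can't be 7.
G has just one choice, so G = 9.
B and D share exactly the 2 values {3, 6}; by pigeonhole those values go to them, so strike 3, 6 from C.
Determined: A=7, G=9. The other variables each still have more than one consistent value. That makes 2.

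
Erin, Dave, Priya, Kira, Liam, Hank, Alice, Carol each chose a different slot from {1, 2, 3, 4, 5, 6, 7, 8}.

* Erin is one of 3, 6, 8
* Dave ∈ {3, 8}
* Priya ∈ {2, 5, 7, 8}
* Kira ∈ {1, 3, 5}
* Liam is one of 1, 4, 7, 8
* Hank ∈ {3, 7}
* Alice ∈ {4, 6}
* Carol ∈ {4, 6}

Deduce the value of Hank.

The 8 variables draw from only 8 values {1, 2, 3, 4, 5, 6, 7, 8}, so each is used; only Priya can be 2, hence Priya = 2.
The 7 still-open variables together cover exactly {1, 3, 4, 5, 6, 7, 8} — 7 values for 7 variables — and 5 appears only in Kira's list, so Kira = 5.
The 6 still-open variables together cover exactly {1, 3, 4, 6, 7, 8} — 6 values for 6 variables — and 1 appears only in Liam's list, so Liam = 1.
The 5 still-open variables draw from only 5 values {3, 4, 6, 7, 8}, so each is used; only Hank can be 7, hence Hank = 7.

7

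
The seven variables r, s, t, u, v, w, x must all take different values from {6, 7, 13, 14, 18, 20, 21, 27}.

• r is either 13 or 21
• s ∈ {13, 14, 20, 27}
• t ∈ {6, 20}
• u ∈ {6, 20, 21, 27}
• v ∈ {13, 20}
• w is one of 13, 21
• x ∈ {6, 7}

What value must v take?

20

The 7 variables draw from only 7 values {6, 7, 13, 14, 20, 21, 27}, so each is used; only x can be 7, hence x = 7.
Among the 6 still-open variables, 14 fits only s (and all 6 values in {6, 13, 14, 20, 21, 27} must be used), so s = 14.
The 5 still-open variables together cover exactly {6, 13, 20, 21, 27} — 5 values for 5 variables — and 27 appears only in u's list, so u = 27.
The 4 still-open variables draw from only 4 values {6, 13, 20, 21}, so each is used; only t can be 6, hence t = 6.
The 3 still-open variables together cover exactly {13, 20, 21} — 3 values for 3 variables — and 20 appears only in v's list, so v = 20.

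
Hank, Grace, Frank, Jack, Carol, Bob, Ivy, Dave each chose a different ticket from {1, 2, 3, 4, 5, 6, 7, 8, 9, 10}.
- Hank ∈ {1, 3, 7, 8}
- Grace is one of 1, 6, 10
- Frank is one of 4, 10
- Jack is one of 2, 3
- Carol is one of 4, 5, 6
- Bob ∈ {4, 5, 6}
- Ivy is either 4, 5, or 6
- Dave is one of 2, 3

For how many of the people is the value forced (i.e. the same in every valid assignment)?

Jack and Dave between them cover only {2, 3} — a naked pair. Remove those values from Hank.
Carol, Bob, Ivy share exactly the 3 values {4, 5, 6}; by pigeonhole those values go to them, so strike 4, 5, 6 from Grace, Frank.
Frank has just one choice, so Frank = 10. Remove 10 from Grace.
Grace's domain is down to {1}, so Grace = 1. Strike 1 from Hank.
Determined: Grace=1, Frank=10. The other people each still have more than one consistent value. That makes 2.

2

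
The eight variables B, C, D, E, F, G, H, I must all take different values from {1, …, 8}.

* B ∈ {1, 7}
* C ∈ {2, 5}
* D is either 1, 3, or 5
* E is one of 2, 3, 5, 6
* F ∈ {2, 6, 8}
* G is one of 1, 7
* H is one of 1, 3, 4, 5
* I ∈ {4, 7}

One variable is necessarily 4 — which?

The 8 variables draw from only 8 values {1, 2, 3, 4, 5, 6, 7, 8}, so each is used; only F can be 8, hence F = 8.
The 7 still-open variables together cover exactly {1, 2, 3, 4, 5, 6, 7} — 7 values for 7 variables — and 6 appears only in E's list, so E = 6.
Among the 6 still-open variables, 2 fits only C (and all 6 values in {1, 2, 3, 4, 5, 7} must be used), so C = 2.
The 2 variables B and G are confined to {1, 7}, which locks those values in; drop them from D, H, I.
So 4 goes to I.

I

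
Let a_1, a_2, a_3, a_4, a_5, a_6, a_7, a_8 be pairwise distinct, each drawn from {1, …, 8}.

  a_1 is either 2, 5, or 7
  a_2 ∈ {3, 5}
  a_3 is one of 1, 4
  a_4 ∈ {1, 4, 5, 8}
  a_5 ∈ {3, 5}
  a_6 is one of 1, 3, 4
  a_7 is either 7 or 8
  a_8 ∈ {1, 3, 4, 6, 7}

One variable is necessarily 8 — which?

Among the 8 variables, 2 fits only a_1 (and all 8 values in {1, 2, 3, 4, 5, 6, 7, 8} must be used), so a_1 = 2.
Among the 7 still-open variables, 6 fits only a_8 (and all 7 values in {1, 3, 4, 5, 6, 7, 8} must be used), so a_8 = 6.
The 6 still-open variables together cover exactly {1, 3, 4, 5, 7, 8} — 6 values for 6 variables — and 7 appears only in a_7's list, so a_7 = 7.
The 5 still-open variables draw from only 5 values {1, 3, 4, 5, 8}, so each is used; only a_4 can be 8, hence a_4 = 8.

a_4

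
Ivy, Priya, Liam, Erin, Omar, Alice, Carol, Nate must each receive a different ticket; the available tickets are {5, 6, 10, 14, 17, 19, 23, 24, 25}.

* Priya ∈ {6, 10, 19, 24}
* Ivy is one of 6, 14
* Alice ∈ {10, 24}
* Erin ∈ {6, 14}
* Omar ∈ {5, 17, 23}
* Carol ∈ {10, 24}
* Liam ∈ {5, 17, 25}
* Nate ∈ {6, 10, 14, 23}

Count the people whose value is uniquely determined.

The 2 variables Ivy and Erin are confined to {6, 14}, which locks those values in; drop them from Priya, Nate.
The 2 variables Alice and Carol are confined to {10, 24}, which locks those values in; drop them from Priya, Nate.
That leaves Priya = 19.
That leaves Nate = 23. Strike 23 from Omar.
Determined: Priya=19, Nate=23. The other people each still have more than one consistent value. That makes 2.

2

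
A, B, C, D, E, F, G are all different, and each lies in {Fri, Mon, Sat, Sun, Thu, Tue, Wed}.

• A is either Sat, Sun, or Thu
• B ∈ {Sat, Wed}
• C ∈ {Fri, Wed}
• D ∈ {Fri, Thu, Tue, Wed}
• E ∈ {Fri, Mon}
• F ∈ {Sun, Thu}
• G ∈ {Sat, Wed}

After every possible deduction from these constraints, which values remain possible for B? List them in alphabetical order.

Sat, Wed

The 7 variables draw from only 7 values {Fri, Mon, Sat, Sun, Thu, Tue, Wed}, so each is used; only E can be Mon, hence E = Mon.
Among the 6 still-open variables, Tue fits only D (and all 6 values in {Fri, Sat, Sun, Thu, Tue, Wed} must be used), so D = Tue.
The 5 still-open variables together cover exactly {Fri, Sat, Sun, Thu, Wed} — 5 values for 5 variables — and Fri appears only in C's list, so C = Fri.
B and G share exactly the 2 values {Sat, Wed}; by pigeonhole those values go to them, so strike Sat, Wed from A.
No further eliminations apply; B can still be any of Sat, Wed.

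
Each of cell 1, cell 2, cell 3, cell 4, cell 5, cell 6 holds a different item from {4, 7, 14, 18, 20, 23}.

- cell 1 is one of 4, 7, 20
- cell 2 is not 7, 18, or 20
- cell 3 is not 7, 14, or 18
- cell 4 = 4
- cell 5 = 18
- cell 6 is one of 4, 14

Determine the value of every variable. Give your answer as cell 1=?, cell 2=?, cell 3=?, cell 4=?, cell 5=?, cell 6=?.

cell 4's domain is down to {4}, so cell 4 = 4. So cell 1, cell 2, cell 3, cell 6 can't be 4.
cell 5 must be 18 (only option left).
cell 6's domain is down to {14}, so cell 6 = 14. Strike 14 from cell 2.
cell 2 has just one choice, so cell 2 = 23. Eliminate 23 elsewhere: cell 3.
cell 3 has just one choice, so cell 3 = 20. Eliminate 20 elsewhere: cell 1.
That leaves cell 1 = 7.

cell 1=7, cell 2=23, cell 3=20, cell 4=4, cell 5=18, cell 6=14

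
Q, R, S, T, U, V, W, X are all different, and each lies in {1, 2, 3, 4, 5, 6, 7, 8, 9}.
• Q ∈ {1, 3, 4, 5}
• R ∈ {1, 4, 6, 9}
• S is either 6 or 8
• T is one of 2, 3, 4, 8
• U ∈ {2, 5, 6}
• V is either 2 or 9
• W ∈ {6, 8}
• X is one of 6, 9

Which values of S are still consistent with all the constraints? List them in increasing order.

S and W share exactly the 2 values {6, 8}; by pigeonhole those values go to them, so strike 6, 8 from R, T, U, X.
X must be 9 (only option left). Remove 9 from R, V.
V has just one choice, so V = 2. So T, U can't be 2.
U must be 5 (only option left). Strike 5 from Q.
No further eliminations apply; S can still be any of 6, 8.

6, 8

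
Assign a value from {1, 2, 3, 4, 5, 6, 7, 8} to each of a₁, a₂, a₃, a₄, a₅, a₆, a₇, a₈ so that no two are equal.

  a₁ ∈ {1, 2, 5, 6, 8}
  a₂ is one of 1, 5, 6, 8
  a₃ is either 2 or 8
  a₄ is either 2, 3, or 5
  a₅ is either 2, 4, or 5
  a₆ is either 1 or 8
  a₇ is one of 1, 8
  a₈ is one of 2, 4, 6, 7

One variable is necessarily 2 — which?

a₃

Among the 8 variables, 3 fits only a₄ (and all 8 values in {1, 2, 3, 4, 5, 6, 7, 8} must be used), so a₄ = 3.
The 7 still-open variables draw from only 7 values {1, 2, 4, 5, 6, 7, 8}, so each is used; only a₈ can be 7, hence a₈ = 7.
Among the 6 still-open variables, 4 fits only a₅ (and all 6 values in {1, 2, 4, 5, 6, 8} must be used), so a₅ = 4.
The 2 variables a₆ and a₇ are confined to {1, 8}, which locks those values in; drop them from a₁, a₂, a₃.
So 2 goes to a₃.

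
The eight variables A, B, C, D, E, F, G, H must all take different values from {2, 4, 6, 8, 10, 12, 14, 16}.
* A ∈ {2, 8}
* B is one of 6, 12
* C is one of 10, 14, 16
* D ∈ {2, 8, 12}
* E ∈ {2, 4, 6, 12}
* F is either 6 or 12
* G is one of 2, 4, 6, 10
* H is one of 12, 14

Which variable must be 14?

H

The 8 variables together cover exactly {2, 4, 6, 8, 10, 12, 14, 16} — 8 values for 8 variables — and 16 appears only in C's list, so C = 16.
Among the 7 still-open variables, 10 fits only G (and all 7 values in {2, 4, 6, 8, 10, 12, 14} must be used), so G = 10.
Among the 6 still-open variables, 4 fits only E (and all 6 values in {2, 4, 6, 8, 12, 14} must be used), so E = 4.
The 5 still-open variables together cover exactly {2, 6, 8, 12, 14} — 5 values for 5 variables — and 14 appears only in H's list, so H = 14.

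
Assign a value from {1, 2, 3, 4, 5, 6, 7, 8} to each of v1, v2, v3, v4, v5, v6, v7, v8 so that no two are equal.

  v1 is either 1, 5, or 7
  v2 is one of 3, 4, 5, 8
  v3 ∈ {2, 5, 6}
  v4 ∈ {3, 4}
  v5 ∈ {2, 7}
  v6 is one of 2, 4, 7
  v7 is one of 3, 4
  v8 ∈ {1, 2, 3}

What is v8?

The 8 variables draw from only 8 values {1, 2, 3, 4, 5, 6, 7, 8}, so each is used; only v3 can be 6, hence v3 = 6.
The 7 still-open variables together cover exactly {1, 2, 3, 4, 5, 7, 8} — 7 values for 7 variables — and 8 appears only in v2's list, so v2 = 8.
The 6 still-open variables together cover exactly {1, 2, 3, 4, 5, 7} — 6 values for 6 variables — and 5 appears only in v1's list, so v1 = 5.
The 5 still-open variables together cover exactly {1, 2, 3, 4, 7} — 5 values for 5 variables — and 1 appears only in v8's list, so v8 = 1.

1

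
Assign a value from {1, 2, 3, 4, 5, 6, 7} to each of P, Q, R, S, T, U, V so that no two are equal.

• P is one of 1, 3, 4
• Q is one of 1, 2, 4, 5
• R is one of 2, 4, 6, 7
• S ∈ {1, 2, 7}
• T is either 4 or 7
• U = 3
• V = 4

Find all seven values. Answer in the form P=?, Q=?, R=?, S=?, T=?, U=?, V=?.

U's domain is down to {3}, so U = 3. So P can't be 3.
That leaves V = 4. Remove 4 from P, Q, R, T.
That leaves P = 1. So Q, S can't be 1.
T's domain is down to {7}, so T = 7. Remove 7 from R, S.
S's domain is down to {2}, so S = 2. Remove 2 from Q, R.
That leaves Q = 5.
R has just one choice, so R = 6.

P=1, Q=5, R=6, S=2, T=7, U=3, V=4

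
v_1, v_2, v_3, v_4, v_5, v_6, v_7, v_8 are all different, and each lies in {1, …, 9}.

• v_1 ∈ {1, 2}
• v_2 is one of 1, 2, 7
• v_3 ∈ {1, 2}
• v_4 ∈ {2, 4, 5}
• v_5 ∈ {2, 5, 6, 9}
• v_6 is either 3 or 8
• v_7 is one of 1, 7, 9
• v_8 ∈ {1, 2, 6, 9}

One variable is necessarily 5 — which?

v_1 and v_3 between them cover only {1, 2} — a naked pair. Remove those values from v_2, v_4, v_5, v_7, v_8.
v_2 must be 7 (only option left). So v_7 can't be 7.
v_7 must be 9 (only option left). Strike 9 from v_5, v_8.
v_8 has just one choice, so v_8 = 6. Eliminate 6 elsewhere: v_5.

v_5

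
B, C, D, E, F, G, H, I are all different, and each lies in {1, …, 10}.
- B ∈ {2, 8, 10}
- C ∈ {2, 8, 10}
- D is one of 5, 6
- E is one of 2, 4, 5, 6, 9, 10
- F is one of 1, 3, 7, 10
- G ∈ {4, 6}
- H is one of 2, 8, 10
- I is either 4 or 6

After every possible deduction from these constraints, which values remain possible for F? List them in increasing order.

G and I between them cover only {4, 6} — a naked pair. Remove those values from D, E.
That leaves D = 5. Eliminate 5 elsewhere: E.
B, C, H share exactly the 3 values {2, 8, 10}; by pigeonhole those values go to them, so strike 2, 8, 10 from E, F.
That leaves E = 9.
No further eliminations apply; F can still be any of 1, 3, 7.

1, 3, 7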